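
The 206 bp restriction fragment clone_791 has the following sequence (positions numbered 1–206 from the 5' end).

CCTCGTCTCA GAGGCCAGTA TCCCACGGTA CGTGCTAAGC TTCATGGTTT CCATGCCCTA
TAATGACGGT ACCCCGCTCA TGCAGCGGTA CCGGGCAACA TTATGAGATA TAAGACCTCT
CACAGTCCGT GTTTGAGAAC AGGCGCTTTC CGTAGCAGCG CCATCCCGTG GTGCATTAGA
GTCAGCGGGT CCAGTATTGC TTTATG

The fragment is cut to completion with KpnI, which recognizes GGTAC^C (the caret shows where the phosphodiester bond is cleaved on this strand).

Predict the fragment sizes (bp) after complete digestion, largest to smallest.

115, 72, 19 bp

KpnI sites (GGTACC) start at positions 68, 87.
KpnI cuts after base 5 of each site (before the last base), so after positions 72, 91.
Linear molecule, 2 cuts → 3 fragments:
  1–72 → 72 bp
  73–91 → 19 bp
  92–206 → 115 bp
Sorted largest to smallest: 115, 72, 19 bp.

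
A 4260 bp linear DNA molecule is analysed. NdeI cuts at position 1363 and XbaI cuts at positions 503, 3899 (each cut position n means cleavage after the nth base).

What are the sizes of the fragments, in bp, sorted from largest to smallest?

2536, 860, 503, 361 bp

Combined cut positions (sorted): 503, 1363, 3899.
Linear molecule, 3 cuts → 4 fragments:
  503 − 0 = 503 bp
  1363 − 503 = 860 bp
  3899 − 1363 = 2536 bp
  4260 − 3899 = 361 bp
Sorted largest to smallest: 2536, 860, 503, 361 bp.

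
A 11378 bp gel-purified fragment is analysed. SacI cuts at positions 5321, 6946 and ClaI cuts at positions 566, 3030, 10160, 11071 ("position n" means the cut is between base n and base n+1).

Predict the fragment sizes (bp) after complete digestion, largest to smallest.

Combined cut positions (sorted): 566, 3030, 5321, 6946, 10160, 11071.
Linear molecule, 6 cuts → 7 fragments:
  566 − 0 = 566 bp
  3030 − 566 = 2464 bp
  5321 − 3030 = 2291 bp
  6946 − 5321 = 1625 bp
  10160 − 6946 = 3214 bp
  11071 − 10160 = 911 bp
  11378 − 11071 = 307 bp
Sorted largest to smallest: 3214, 2464, 2291, 1625, 911, 566, 307 bp.

3214, 2464, 2291, 1625, 911, 566, 307 bp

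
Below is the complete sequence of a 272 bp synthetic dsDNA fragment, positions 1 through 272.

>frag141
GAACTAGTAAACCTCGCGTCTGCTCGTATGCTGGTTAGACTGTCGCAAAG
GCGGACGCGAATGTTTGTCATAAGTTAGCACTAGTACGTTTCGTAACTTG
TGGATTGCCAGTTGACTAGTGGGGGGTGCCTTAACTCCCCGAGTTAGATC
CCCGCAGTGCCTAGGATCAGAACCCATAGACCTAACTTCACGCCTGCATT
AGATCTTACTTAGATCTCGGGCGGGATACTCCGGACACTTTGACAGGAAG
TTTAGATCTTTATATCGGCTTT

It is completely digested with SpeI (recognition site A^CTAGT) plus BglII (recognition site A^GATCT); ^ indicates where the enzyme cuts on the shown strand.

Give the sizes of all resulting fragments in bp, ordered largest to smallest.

86, 77, 42, 35, 18, 11, 3 bp

SpeI sites (ACTAGT) start at positions 3, 80, 115.
SpeI cuts after the first base of each site, so after positions 3, 80, 115.
BglII sites (AGATCT) start at positions 201, 212, 254.
BglII cuts after the first base of each site, so after positions 201, 212, 254.
Combined cut positions: 3, 80, 115, 201, 212, 254.
Linear molecule, 6 cuts → 7 fragments:
  1–3 → 3 bp
  4–80 → 77 bp
  81–115 → 35 bp
  116–201 → 86 bp
  202–212 → 11 bp
  213–254 → 42 bp
  255–272 → 18 bp
Sorted largest to smallest: 86, 77, 42, 35, 18, 11, 3 bp.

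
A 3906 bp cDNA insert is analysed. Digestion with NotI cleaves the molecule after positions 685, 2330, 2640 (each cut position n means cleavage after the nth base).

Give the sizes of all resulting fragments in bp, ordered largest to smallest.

1645, 1266, 685, 310 bp

Linear molecule, 3 cuts → 4 fragments:
  685 − 0 = 685 bp
  2330 − 685 = 1645 bp
  2640 − 2330 = 310 bp
  3906 − 2640 = 1266 bp
Sorted largest to smallest: 1645, 1266, 685, 310 bp.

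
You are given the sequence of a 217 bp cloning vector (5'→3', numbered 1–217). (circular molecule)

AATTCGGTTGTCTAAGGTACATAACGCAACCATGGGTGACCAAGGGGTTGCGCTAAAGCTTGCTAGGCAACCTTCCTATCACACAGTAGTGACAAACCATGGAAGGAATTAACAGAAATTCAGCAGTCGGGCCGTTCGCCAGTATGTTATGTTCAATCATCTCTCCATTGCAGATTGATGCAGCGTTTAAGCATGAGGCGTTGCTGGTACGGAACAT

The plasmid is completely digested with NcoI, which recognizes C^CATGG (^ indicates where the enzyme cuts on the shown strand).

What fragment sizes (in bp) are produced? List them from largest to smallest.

150, 67 bp

NcoI sites (CCATGG) start at positions 30, 97.
NcoI cuts after the first base of each site, so after positions 30, 97.
Circular molecule, 2 cuts → 2 fragments:
  31–97 → 67 bp
  98–217 then 1–30 → 120 + 30 = 150 bp
Sorted largest to smallest: 150, 67 bp.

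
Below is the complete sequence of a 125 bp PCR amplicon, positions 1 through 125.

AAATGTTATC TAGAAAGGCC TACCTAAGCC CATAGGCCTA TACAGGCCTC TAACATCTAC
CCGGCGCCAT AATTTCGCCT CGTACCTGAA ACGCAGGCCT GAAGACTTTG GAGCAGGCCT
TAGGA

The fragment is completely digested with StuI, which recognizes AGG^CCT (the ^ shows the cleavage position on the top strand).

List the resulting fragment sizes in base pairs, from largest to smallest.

StuI sites (AGGCCT) start at positions 16, 34, 44, 95, 115.
StuI cuts after base 3 of each site, so after positions 18, 36, 46, 97, 117.
Linear molecule, 5 cuts → 6 fragments:
  1–18 → 18 bp
  19–36 → 18 bp
  37–46 → 10 bp
  47–97 → 51 bp
  98–117 → 20 bp
  118–125 → 8 bp
Sorted largest to smallest: 51, 20, 18, 18, 10, 8 bp.

51, 20, 18, 18, 10, 8 bp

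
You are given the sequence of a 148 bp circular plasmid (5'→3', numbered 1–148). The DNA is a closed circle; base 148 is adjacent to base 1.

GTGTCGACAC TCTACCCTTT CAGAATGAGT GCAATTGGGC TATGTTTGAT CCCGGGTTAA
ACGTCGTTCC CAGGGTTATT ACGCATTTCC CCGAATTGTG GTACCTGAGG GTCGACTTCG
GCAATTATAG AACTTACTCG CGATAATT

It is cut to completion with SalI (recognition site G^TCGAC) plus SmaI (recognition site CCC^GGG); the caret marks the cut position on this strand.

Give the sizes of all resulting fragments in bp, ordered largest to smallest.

SalI sites (GTCGAC) start at positions 3, 111.
SalI cuts after the first base of each site, so after positions 3, 111.
The SmaI site (CCCGGG) starts at position 51.
SmaI cuts after base 3 of each site, so after position 53.
Combined cut positions: 3, 53, 111.
Circular molecule, 3 cuts → 3 fragments:
  4–53 → 50 bp
  54–111 → 58 bp
  112–148 then 1–3 → 37 + 3 = 40 bp
Sorted largest to smallest: 58, 50, 40 bp.

58, 50, 40 bp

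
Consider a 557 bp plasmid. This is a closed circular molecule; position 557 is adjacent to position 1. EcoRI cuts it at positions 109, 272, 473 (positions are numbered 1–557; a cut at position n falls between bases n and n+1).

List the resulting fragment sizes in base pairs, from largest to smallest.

201, 193, 163 bp

Circular molecule, 3 cuts → 3 fragments:
  272 − 109 = 163 bp
  473 − 272 = 201 bp
  wrap: 557 − 473 + 109 = 193 bp
Sorted largest to smallest: 201, 193, 163 bp.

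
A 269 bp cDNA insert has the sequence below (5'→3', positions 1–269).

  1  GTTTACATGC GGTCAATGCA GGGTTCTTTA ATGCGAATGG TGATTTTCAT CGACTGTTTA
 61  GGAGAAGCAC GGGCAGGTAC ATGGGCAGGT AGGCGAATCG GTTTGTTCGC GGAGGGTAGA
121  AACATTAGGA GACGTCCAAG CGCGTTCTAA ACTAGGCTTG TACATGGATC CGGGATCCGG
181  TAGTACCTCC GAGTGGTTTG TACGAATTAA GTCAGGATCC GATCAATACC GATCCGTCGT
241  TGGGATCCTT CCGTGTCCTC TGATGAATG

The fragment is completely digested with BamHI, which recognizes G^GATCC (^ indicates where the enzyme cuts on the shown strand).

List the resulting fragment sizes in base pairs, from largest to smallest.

166, 42, 28, 26, 7 bp

BamHI sites (GGATCC) start at positions 166, 173, 215, 243.
BamHI cuts after the first base of each site, so after positions 166, 173, 215, 243.
Linear molecule, 4 cuts → 5 fragments:
  1–166 → 166 bp
  167–173 → 7 bp
  174–215 → 42 bp
  216–243 → 28 bp
  244–269 → 26 bp
Sorted largest to smallest: 166, 42, 28, 26, 7 bp.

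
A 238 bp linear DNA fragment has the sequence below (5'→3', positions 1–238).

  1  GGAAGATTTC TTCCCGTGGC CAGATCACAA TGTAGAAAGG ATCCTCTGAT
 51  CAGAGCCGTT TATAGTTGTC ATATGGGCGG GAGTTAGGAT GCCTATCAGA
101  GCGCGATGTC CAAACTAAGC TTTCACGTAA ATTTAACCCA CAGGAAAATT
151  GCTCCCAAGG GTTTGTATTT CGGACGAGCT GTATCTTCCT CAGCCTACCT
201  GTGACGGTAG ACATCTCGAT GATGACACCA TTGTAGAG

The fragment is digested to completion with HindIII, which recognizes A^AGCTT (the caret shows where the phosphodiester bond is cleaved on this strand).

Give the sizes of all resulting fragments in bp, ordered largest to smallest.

121, 117 bp

The HindIII site (AAGCTT) starts at position 117.
HindIII cuts after the first base of each site, so after position 117.
Linear molecule, 1 cut → 2 fragments:
  1–117 → 117 bp
  118–238 → 121 bp
Sorted largest to smallest: 121, 117 bp.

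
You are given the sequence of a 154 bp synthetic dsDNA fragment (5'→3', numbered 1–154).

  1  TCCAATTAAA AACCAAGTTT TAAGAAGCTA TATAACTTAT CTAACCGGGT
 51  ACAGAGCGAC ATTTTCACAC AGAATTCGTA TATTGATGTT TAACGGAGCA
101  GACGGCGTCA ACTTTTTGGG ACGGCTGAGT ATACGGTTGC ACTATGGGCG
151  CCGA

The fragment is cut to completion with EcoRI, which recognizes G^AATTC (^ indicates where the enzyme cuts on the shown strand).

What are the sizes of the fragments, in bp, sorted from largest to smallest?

82, 72 bp

The EcoRI site (GAATTC) starts at position 72.
EcoRI cuts after the first base of each site, so after position 72.
Linear molecule, 1 cut → 2 fragments:
  1–72 → 72 bp
  73–154 → 82 bp
Sorted largest to smallest: 82, 72 bp.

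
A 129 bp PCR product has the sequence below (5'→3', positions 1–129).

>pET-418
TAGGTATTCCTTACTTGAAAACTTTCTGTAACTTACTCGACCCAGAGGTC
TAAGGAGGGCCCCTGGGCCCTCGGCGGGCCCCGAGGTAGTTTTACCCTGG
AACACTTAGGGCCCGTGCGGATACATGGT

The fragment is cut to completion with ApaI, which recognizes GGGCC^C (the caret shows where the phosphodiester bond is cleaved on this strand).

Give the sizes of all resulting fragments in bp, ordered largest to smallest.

61, 33, 16, 11, 8 bp

ApaI sites (GGGCCC) start at positions 57, 65, 76, 109.
ApaI cuts after base 5 of each site (before the last base), so after positions 61, 69, 80, 113.
Linear molecule, 4 cuts → 5 fragments:
  1–61 → 61 bp
  62–69 → 8 bp
  70–80 → 11 bp
  81–113 → 33 bp
  114–129 → 16 bp
Sorted largest to smallest: 61, 33, 16, 11, 8 bp.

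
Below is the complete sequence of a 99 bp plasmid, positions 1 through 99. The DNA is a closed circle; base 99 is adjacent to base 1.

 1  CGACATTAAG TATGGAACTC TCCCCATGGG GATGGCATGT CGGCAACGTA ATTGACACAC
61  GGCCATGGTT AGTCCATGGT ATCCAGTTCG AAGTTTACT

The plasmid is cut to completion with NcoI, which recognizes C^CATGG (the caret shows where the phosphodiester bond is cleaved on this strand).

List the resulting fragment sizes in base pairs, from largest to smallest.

49, 39, 11 bp

NcoI sites (CCATGG) start at positions 24, 63, 74.
NcoI cuts after the first base of each site, so after positions 24, 63, 74.
Circular molecule, 3 cuts → 3 fragments:
  25–63 → 39 bp
  64–74 → 11 bp
  75–99 then 1–24 → 25 + 24 = 49 bp
Sorted largest to smallest: 49, 39, 11 bp.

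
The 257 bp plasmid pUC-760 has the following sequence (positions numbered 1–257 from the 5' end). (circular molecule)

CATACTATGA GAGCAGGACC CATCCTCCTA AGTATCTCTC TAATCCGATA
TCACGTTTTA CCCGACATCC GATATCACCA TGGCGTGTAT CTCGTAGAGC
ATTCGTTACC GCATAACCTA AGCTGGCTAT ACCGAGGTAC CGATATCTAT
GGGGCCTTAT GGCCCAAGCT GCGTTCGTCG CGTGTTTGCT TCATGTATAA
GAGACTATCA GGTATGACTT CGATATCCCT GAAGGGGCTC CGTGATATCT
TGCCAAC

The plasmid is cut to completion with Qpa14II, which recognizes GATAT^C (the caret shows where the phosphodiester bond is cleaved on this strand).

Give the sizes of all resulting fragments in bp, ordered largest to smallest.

80, 71, 60, 24, 22 bp

Qpa14II sites (GATATC) start at positions 47, 71, 142, 222, 244.
Qpa14II cuts after base 5 of each site (before the last base), so after positions 51, 75, 146, 226, 248.
Circular molecule, 5 cuts → 5 fragments:
  52–75 → 24 bp
  76–146 → 71 bp
  147–226 → 80 bp
  227–248 → 22 bp
  249–257 then 1–51 → 9 + 51 = 60 bp
Sorted largest to smallest: 80, 71, 60, 24, 22 bp.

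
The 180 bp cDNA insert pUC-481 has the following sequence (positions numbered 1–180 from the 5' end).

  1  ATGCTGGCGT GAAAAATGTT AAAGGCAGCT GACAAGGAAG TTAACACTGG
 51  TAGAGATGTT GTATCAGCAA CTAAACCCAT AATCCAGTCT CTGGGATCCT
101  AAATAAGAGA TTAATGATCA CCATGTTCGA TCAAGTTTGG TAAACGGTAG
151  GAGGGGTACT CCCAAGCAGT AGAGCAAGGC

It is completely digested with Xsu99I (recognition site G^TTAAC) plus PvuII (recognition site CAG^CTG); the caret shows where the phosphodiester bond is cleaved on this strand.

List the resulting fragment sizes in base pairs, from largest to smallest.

140, 28, 12 bp

The Xsu99I site (GTTAAC) starts at position 40.
Xsu99I cuts after the first base of each site, so after position 40.
The PvuII site (CAGCTG) starts at position 26.
PvuII cuts after base 3 of each site, so after position 28.
Combined cut positions: 28, 40.
Linear molecule, 2 cuts → 3 fragments:
  1–28 → 28 bp
  29–40 → 12 bp
  41–180 → 140 bp
Sorted largest to smallest: 140, 28, 12 bp.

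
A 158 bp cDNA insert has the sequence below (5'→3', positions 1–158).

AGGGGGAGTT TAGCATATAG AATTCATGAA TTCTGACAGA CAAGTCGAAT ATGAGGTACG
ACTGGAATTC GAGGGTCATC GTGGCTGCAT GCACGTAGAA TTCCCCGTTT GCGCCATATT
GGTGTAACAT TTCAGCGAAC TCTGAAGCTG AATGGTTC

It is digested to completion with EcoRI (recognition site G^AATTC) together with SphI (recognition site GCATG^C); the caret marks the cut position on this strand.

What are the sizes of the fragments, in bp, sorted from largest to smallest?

60, 37, 26, 20, 8, 7 bp

EcoRI sites (GAATTC) start at positions 20, 28, 65, 98.
EcoRI cuts after the first base of each site, so after positions 20, 28, 65, 98.
The SphI site (GCATGC) starts at position 87.
SphI cuts after base 5 of each site (before the last base), so after position 91.
Combined cut positions: 20, 28, 65, 91, 98.
Linear molecule, 5 cuts → 6 fragments:
  1–20 → 20 bp
  21–28 → 8 bp
  29–65 → 37 bp
  66–91 → 26 bp
  92–98 → 7 bp
  99–158 → 60 bp
Sorted largest to smallest: 60, 37, 26, 20, 8, 7 bp.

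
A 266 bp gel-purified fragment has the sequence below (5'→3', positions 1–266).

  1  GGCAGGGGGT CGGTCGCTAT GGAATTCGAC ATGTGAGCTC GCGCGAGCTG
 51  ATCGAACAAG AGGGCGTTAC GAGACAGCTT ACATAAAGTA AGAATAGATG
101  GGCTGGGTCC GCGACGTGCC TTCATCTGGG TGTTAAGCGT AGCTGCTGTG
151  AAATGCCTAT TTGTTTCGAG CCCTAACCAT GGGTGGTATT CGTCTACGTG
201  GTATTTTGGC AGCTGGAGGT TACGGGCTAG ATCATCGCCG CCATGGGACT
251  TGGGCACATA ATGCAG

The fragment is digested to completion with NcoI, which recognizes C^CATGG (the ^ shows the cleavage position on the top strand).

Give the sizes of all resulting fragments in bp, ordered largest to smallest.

177, 64, 25 bp

NcoI sites (CCATGG) start at positions 177, 241.
NcoI cuts after the first base of each site, so after positions 177, 241.
Linear molecule, 2 cuts → 3 fragments:
  1–177 → 177 bp
  178–241 → 64 bp
  242–266 → 25 bp
Sorted largest to smallest: 177, 64, 25 bp.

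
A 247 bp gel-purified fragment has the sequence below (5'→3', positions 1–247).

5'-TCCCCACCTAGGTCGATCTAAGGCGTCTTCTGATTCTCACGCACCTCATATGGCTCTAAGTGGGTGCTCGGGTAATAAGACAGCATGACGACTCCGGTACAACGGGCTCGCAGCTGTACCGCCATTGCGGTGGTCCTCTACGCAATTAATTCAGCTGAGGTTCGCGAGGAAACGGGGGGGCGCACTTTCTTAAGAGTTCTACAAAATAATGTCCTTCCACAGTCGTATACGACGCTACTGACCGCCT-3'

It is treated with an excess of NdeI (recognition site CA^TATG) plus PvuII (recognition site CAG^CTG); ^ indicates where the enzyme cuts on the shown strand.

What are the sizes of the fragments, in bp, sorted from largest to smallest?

93, 65, 48, 41 bp

The NdeI site (CATATG) starts at position 47.
NdeI cuts after base 2 of each site, so after position 48.
PvuII sites (CAGCTG) start at positions 111, 152.
PvuII cuts after base 3 of each site, so after positions 113, 154.
Combined cut positions: 48, 113, 154.
Linear molecule, 3 cuts → 4 fragments:
  1–48 → 48 bp
  49–113 → 65 bp
  114–154 → 41 bp
  155–247 → 93 bp
Sorted largest to smallest: 93, 65, 48, 41 bp.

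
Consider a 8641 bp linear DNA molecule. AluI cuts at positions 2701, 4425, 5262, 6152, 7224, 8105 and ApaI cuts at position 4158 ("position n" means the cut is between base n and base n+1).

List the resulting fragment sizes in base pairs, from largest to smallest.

2701, 1457, 1072, 890, 881, 837, 536, 267 bp

Combined cut positions (sorted): 2701, 4158, 4425, 5262, 6152, 7224, 8105.
Linear molecule, 7 cuts → 8 fragments:
  2701 − 0 = 2701 bp
  4158 − 2701 = 1457 bp
  4425 − 4158 = 267 bp
  5262 − 4425 = 837 bp
  6152 − 5262 = 890 bp
  7224 − 6152 = 1072 bp
  8105 − 7224 = 881 bp
  8641 − 8105 = 536 bp
Sorted largest to smallest: 2701, 1457, 1072, 890, 881, 837, 536, 267 bp.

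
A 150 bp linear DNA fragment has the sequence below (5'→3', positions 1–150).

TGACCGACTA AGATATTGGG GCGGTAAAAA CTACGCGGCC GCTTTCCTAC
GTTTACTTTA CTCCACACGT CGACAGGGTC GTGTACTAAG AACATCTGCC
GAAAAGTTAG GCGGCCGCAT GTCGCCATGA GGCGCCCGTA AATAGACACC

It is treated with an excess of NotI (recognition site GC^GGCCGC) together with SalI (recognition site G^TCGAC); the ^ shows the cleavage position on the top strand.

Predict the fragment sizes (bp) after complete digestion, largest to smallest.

NotI sites (GCGGCCGC) start at positions 35, 111.
NotI cuts after base 2 of each site, so after positions 36, 112.
The SalI site (GTCGAC) starts at position 69.
SalI cuts after the first base of each site, so after position 69.
Combined cut positions: 36, 69, 112.
Linear molecule, 3 cuts → 4 fragments:
  1–36 → 36 bp
  37–69 → 33 bp
  70–112 → 43 bp
  113–150 → 38 bp
Sorted largest to smallest: 43, 38, 36, 33 bp.

43, 38, 36, 33 bp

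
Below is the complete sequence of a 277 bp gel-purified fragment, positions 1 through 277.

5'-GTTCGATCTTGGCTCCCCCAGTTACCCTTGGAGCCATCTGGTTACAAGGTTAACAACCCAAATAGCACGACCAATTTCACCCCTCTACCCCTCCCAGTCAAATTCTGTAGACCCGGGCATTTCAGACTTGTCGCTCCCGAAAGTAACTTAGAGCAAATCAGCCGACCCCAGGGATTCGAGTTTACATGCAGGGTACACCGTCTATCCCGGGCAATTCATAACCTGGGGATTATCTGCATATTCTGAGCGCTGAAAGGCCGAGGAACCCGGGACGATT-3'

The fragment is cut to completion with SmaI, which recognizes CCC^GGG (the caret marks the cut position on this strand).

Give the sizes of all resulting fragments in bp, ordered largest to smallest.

SmaI sites (CCCGGG) start at positions 112, 206, 266.
SmaI cuts after base 3 of each site, so after positions 114, 208, 268.
Linear molecule, 3 cuts → 4 fragments:
  1–114 → 114 bp
  115–208 → 94 bp
  209–268 → 60 bp
  269–277 → 9 bp
Sorted largest to smallest: 114, 94, 60, 9 bp.

114, 94, 60, 9 bp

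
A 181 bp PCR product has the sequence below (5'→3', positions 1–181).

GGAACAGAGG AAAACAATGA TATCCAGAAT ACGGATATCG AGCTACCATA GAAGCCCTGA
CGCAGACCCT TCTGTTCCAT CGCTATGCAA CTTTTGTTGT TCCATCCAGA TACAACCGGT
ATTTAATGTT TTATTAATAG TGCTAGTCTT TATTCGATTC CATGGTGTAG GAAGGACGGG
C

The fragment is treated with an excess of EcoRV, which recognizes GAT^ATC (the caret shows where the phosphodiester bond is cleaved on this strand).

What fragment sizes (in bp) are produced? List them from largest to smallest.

145, 21, 15 bp

EcoRV sites (GATATC) start at positions 19, 34.
EcoRV cuts after base 3 of each site, so after positions 21, 36.
Linear molecule, 2 cuts → 3 fragments:
  1–21 → 21 bp
  22–36 → 15 bp
  37–181 → 145 bp
Sorted largest to smallest: 145, 21, 15 bp.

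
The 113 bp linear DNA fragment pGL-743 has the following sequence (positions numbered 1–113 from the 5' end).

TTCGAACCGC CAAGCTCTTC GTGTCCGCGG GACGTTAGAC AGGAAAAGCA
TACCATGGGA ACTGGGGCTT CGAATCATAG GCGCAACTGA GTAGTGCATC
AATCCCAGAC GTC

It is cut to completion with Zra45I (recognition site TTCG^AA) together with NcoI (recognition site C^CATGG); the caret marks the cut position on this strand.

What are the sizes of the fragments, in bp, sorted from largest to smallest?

Zra45I sites (TTCGAA) start at positions 1, 69.
Zra45I cuts after base 4 of each site, so after positions 4, 72.
The NcoI site (CCATGG) starts at position 53.
NcoI cuts after the first base of each site, so after position 53.
Combined cut positions: 4, 53, 72.
Linear molecule, 3 cuts → 4 fragments:
  1–4 → 4 bp
  5–53 → 49 bp
  54–72 → 19 bp
  73–113 → 41 bp
Sorted largest to smallest: 49, 41, 19, 4 bp.

49, 41, 19, 4 bp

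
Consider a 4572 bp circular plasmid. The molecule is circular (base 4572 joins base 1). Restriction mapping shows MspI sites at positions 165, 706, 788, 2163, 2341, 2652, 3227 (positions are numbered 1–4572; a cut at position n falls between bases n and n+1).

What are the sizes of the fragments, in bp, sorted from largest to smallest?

Circular molecule, 7 cuts → 7 fragments:
  706 − 165 = 541 bp
  788 − 706 = 82 bp
  2163 − 788 = 1375 bp
  2341 − 2163 = 178 bp
  2652 − 2341 = 311 bp
  3227 − 2652 = 575 bp
  wrap: 4572 − 3227 + 165 = 1510 bp
Sorted largest to smallest: 1510, 1375, 575, 541, 311, 178, 82 bp.

1510, 1375, 575, 541, 311, 178, 82 bp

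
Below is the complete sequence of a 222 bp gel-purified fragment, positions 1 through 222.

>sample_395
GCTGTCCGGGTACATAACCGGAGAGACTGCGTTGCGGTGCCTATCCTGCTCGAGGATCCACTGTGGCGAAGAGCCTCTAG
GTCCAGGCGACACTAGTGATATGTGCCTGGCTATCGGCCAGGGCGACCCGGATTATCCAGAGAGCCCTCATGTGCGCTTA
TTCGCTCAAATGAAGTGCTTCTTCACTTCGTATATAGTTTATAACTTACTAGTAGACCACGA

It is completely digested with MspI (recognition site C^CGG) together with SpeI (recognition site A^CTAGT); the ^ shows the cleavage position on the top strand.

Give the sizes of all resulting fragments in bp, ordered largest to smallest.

MspI sites (CCGG) start at positions 6, 18, 128.
MspI cuts after the first base of each site, so after positions 6, 18, 128.
SpeI sites (ACTAGT) start at positions 92, 208.
SpeI cuts after the first base of each site, so after positions 92, 208.
Combined cut positions: 6, 18, 92, 128, 208.
Linear molecule, 5 cuts → 6 fragments:
  1–6 → 6 bp
  7–18 → 12 bp
  19–92 → 74 bp
  93–128 → 36 bp
  129–208 → 80 bp
  209–222 → 14 bp
Sorted largest to smallest: 80, 74, 36, 14, 12, 6 bp.

80, 74, 36, 14, 12, 6 bp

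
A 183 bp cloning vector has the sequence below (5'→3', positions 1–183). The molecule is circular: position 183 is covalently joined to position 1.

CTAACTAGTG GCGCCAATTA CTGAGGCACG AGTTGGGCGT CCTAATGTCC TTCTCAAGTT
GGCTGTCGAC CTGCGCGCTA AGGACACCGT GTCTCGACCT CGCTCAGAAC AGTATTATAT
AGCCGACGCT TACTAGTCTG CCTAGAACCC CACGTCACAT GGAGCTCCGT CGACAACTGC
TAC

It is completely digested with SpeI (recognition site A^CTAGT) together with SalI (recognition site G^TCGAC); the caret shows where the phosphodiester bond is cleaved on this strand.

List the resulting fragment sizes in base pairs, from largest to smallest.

SpeI sites (ACTAGT) start at positions 4, 132.
SpeI cuts after the first base of each site, so after positions 4, 132.
SalI sites (GTCGAC) start at positions 65, 169.
SalI cuts after the first base of each site, so after positions 65, 169.
Combined cut positions: 4, 65, 132, 169.
Circular molecule, 4 cuts → 4 fragments:
  5–65 → 61 bp
  66–132 → 67 bp
  133–169 → 37 bp
  170–183 then 1–4 → 14 + 4 = 18 bp
Sorted largest to smallest: 67, 61, 37, 18 bp.

67, 61, 37, 18 bp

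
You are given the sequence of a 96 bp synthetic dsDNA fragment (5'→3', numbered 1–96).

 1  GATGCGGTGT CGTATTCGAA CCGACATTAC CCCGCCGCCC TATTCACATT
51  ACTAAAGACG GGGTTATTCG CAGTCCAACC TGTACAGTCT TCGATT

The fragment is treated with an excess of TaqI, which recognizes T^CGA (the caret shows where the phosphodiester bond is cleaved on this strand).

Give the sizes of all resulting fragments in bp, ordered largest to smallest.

TaqI sites (TCGA) start at positions 16, 91.
TaqI cuts after the first base of each site, so after positions 16, 91.
Linear molecule, 2 cuts → 3 fragments:
  1–16 → 16 bp
  17–91 → 75 bp
  92–96 → 5 bp
Sorted largest to smallest: 75, 16, 5 bp.

75, 16, 5 bp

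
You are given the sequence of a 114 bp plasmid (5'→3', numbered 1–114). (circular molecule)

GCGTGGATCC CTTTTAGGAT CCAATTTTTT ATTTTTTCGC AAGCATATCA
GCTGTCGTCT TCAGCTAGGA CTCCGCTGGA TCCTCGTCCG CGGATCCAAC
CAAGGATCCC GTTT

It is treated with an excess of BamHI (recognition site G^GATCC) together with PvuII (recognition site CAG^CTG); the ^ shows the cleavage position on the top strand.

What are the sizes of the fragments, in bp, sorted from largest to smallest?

BamHI sites (GGATCC) start at positions 5, 17, 78, 92, 104.
BamHI cuts after the first base of each site, so after positions 5, 17, 78, 92, 104.
The PvuII site (CAGCTG) starts at position 49.
PvuII cuts after base 3 of each site, so after position 51.
Combined cut positions: 5, 17, 51, 78, 92, 104.
Circular molecule, 6 cuts → 6 fragments:
  6–17 → 12 bp
  18–51 → 34 bp
  52–78 → 27 bp
  79–92 → 14 bp
  93–104 → 12 bp
  105–114 then 1–5 → 10 + 5 = 15 bp
Sorted largest to smallest: 34, 27, 15, 14, 12, 12 bp.

34, 27, 15, 14, 12, 12 bp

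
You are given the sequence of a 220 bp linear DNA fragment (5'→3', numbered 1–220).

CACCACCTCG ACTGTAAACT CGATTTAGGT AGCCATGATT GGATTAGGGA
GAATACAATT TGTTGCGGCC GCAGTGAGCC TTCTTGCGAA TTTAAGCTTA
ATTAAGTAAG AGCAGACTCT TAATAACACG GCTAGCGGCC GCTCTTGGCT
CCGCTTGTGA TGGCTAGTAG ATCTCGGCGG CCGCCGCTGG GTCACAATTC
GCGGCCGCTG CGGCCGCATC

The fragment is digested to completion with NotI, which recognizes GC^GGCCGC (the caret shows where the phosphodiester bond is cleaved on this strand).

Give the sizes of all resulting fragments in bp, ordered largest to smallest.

NotI sites (GCGGCCGC) start at positions 65, 135, 177, 201, 210.
NotI cuts after base 2 of each site, so after positions 66, 136, 178, 202, 211.
Linear molecule, 5 cuts → 6 fragments:
  1–66 → 66 bp
  67–136 → 70 bp
  137–178 → 42 bp
  179–202 → 24 bp
  203–211 → 9 bp
  212–220 → 9 bp
Sorted largest to smallest: 70, 66, 42, 24, 9, 9 bp.

70, 66, 42, 24, 9, 9 bp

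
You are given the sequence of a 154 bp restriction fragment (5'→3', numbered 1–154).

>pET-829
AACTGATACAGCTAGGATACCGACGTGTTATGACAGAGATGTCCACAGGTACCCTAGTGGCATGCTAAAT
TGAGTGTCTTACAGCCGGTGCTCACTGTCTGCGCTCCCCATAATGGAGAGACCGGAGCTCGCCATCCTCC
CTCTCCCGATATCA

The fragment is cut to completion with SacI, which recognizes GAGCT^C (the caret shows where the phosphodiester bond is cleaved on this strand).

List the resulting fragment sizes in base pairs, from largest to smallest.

The SacI site (GAGCTC) starts at position 125.
SacI cuts after base 5 of each site (before the last base), so after position 129.
Linear molecule, 1 cut → 2 fragments:
  1–129 → 129 bp
  130–154 → 25 bp
Sorted largest to smallest: 129, 25 bp.

129, 25 bp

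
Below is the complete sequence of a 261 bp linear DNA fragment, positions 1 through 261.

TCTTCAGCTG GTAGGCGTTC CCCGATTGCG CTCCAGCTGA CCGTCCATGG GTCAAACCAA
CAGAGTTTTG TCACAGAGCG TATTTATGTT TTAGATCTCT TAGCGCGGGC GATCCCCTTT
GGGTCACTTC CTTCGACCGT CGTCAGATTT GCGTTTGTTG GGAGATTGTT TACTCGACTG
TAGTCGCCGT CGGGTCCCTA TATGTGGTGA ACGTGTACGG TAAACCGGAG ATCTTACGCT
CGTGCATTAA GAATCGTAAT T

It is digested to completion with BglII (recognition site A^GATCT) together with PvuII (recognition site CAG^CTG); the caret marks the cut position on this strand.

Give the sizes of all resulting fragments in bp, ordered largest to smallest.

136, 57, 32, 29, 7 bp

BglII sites (AGATCT) start at positions 93, 229.
BglII cuts after the first base of each site, so after positions 93, 229.
PvuII sites (CAGCTG) start at positions 5, 34.
PvuII cuts after base 3 of each site, so after positions 7, 36.
Combined cut positions: 7, 36, 93, 229.
Linear molecule, 4 cuts → 5 fragments:
  1–7 → 7 bp
  8–36 → 29 bp
  37–93 → 57 bp
  94–229 → 136 bp
  230–261 → 32 bp
Sorted largest to smallest: 136, 57, 32, 29, 7 bp.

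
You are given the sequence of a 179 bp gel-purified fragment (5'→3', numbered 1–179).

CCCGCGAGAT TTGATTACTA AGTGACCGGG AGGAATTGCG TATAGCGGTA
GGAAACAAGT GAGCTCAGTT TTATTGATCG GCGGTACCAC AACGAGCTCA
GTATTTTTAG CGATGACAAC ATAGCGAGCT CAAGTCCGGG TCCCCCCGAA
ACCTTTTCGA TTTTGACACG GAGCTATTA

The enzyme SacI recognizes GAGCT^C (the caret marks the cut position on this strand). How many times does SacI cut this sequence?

3

GAGCTC occurs starting at positions 61, 94, 126.
SacI cuts at 3 sites.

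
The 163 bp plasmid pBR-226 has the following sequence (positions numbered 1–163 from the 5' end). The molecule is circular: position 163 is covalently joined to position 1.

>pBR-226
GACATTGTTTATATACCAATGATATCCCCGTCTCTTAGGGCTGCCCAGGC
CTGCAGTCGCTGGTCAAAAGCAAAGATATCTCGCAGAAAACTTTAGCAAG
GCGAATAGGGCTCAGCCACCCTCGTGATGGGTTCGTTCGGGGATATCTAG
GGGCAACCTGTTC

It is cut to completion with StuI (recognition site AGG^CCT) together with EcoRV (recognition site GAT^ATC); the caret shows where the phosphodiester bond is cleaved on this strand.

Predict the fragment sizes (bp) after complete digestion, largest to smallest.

The StuI site (AGGCCT) starts at position 47.
StuI cuts after base 3 of each site, so after position 49.
EcoRV sites (GATATC) start at positions 21, 75, 142.
EcoRV cuts after base 3 of each site, so after positions 23, 77, 144.
Combined cut positions: 23, 49, 77, 144.
Circular molecule, 4 cuts → 4 fragments:
  24–49 → 26 bp
  50–77 → 28 bp
  78–144 → 67 bp
  145–163 then 1–23 → 19 + 23 = 42 bp
Sorted largest to smallest: 67, 42, 28, 26 bp.

67, 42, 28, 26 bp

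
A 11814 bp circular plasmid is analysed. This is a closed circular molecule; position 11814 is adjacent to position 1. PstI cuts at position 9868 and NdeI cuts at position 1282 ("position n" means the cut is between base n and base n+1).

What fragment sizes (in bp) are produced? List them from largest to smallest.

Combined cut positions (sorted): 1282, 9868.
Circular molecule, 2 cuts → 2 fragments:
  9868 − 1282 = 8586 bp
  wrap: 11814 − 9868 + 1282 = 3228 bp
Sorted largest to smallest: 8586, 3228 bp.

8586, 3228 bp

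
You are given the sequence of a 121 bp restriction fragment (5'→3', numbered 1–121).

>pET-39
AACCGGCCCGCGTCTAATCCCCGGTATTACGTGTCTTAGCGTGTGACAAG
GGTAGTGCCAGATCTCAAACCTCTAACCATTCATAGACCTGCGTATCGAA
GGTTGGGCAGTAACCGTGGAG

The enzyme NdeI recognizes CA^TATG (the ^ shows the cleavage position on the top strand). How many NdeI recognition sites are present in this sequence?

0

No occurrence of CATATG is present in the sequence.
NdeI does not cut: 0 sites.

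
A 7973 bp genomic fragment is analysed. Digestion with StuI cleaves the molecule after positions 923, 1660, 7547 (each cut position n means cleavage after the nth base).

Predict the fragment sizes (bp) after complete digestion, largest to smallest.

5887, 923, 737, 426 bp

Linear molecule, 3 cuts → 4 fragments:
  923 − 0 = 923 bp
  1660 − 923 = 737 bp
  7547 − 1660 = 5887 bp
  7973 − 7547 = 426 bp
Sorted largest to smallest: 5887, 923, 737, 426 bp.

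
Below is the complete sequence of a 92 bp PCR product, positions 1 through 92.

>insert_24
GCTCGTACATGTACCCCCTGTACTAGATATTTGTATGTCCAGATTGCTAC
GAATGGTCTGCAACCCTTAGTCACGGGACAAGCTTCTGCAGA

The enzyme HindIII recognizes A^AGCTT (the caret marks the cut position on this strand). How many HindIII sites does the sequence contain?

1

AAGCTT occurs starting at position 80.
HindIII cuts at 1 site.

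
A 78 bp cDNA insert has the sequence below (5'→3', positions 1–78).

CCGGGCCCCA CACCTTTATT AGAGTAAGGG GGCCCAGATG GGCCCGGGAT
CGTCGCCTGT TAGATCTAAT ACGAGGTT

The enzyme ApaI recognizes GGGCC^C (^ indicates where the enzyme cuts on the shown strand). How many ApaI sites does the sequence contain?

GGGCCC occurs starting at positions 3, 30, 40.
ApaI cuts at 3 sites.

3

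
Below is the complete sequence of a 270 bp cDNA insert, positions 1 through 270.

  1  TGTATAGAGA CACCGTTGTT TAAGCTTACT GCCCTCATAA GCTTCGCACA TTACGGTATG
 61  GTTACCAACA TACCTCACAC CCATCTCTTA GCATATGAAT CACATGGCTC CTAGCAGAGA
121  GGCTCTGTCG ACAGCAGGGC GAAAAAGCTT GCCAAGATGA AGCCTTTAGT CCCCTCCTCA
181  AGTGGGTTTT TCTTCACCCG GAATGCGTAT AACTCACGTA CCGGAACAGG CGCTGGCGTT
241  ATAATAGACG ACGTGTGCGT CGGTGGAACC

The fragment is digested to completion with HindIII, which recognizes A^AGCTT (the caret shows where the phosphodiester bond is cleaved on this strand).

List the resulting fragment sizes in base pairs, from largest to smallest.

HindIII sites (AAGCTT) start at positions 22, 39, 145.
HindIII cuts after the first base of each site, so after positions 22, 39, 145.
Linear molecule, 3 cuts → 4 fragments:
  1–22 → 22 bp
  23–39 → 17 bp
  40–145 → 106 bp
  146–270 → 125 bp
Sorted largest to smallest: 125, 106, 22, 17 bp.

125, 106, 22, 17 bp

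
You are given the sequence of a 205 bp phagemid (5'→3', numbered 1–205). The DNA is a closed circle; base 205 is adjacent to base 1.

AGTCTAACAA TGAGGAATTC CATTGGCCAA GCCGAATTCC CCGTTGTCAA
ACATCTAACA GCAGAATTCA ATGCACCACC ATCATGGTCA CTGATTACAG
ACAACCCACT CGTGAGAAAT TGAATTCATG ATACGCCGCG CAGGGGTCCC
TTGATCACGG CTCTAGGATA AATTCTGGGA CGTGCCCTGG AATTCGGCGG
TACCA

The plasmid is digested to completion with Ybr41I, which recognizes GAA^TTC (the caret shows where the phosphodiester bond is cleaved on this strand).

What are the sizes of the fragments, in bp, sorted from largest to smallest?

Ybr41I sites (GAATTC) start at positions 15, 34, 64, 122, 190.
Ybr41I cuts after base 3 of each site, so after positions 17, 36, 66, 124, 192.
Circular molecule, 5 cuts → 5 fragments:
  18–36 → 19 bp
  37–66 → 30 bp
  67–124 → 58 bp
  125–192 → 68 bp
  193–205 then 1–17 → 13 + 17 = 30 bp
Sorted largest to smallest: 68, 58, 30, 30, 19 bp.

68, 58, 30, 30, 19 bp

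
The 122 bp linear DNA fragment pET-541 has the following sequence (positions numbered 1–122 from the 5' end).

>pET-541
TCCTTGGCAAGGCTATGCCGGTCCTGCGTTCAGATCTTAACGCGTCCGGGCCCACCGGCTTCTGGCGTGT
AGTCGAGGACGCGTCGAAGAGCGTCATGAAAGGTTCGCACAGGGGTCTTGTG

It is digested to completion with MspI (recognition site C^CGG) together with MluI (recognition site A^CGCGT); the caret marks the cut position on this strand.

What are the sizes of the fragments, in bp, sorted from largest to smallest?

43, 24, 22, 18, 9, 6 bp

MspI sites (CCGG) start at positions 18, 46, 55.
MspI cuts after the first base of each site, so after positions 18, 46, 55.
MluI sites (ACGCGT) start at positions 40, 79.
MluI cuts after the first base of each site, so after positions 40, 79.
Combined cut positions: 18, 40, 46, 55, 79.
Linear molecule, 5 cuts → 6 fragments:
  1–18 → 18 bp
  19–40 → 22 bp
  41–46 → 6 bp
  47–55 → 9 bp
  56–79 → 24 bp
  80–122 → 43 bp
Sorted largest to smallest: 43, 24, 22, 18, 9, 6 bp.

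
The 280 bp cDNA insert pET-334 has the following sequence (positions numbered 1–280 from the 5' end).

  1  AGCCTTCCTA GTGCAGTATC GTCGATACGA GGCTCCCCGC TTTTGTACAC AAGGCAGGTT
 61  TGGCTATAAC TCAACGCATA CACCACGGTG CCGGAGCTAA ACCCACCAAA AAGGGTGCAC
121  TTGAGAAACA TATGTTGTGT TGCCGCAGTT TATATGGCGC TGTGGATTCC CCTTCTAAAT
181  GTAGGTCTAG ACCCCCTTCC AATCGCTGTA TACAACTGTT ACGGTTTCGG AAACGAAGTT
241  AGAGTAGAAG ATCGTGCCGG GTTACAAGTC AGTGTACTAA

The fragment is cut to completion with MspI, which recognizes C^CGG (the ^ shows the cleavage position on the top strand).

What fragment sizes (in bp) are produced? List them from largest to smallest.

166, 91, 23 bp

MspI sites (CCGG) start at positions 91, 257.
MspI cuts after the first base of each site, so after positions 91, 257.
Linear molecule, 2 cuts → 3 fragments:
  1–91 → 91 bp
  92–257 → 166 bp
  258–280 → 23 bp
Sorted largest to smallest: 166, 91, 23 bp.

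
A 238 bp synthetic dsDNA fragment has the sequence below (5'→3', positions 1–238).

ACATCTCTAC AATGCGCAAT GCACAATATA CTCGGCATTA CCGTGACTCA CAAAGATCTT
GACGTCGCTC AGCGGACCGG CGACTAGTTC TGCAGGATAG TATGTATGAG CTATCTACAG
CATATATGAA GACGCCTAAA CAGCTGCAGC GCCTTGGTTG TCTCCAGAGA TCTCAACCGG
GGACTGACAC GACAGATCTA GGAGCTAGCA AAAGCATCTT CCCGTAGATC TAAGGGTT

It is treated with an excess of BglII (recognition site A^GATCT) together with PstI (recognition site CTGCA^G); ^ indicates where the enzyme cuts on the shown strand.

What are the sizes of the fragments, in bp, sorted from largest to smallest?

BglII sites (AGATCT) start at positions 54, 168, 194, 226.
BglII cuts after the first base of each site, so after positions 54, 168, 194, 226.
PstI sites (CTGCAG) start at positions 90, 144.
PstI cuts after base 5 of each site (before the last base), so after positions 94, 148.
Combined cut positions: 54, 94, 148, 168, 194, 226.
Linear molecule, 6 cuts → 7 fragments:
  1–54 → 54 bp
  55–94 → 40 bp
  95–148 → 54 bp
  149–168 → 20 bp
  169–194 → 26 bp
  195–226 → 32 bp
  227–238 → 12 bp
Sorted largest to smallest: 54, 54, 40, 32, 26, 20, 12 bp.

54, 54, 40, 32, 26, 20, 12 bp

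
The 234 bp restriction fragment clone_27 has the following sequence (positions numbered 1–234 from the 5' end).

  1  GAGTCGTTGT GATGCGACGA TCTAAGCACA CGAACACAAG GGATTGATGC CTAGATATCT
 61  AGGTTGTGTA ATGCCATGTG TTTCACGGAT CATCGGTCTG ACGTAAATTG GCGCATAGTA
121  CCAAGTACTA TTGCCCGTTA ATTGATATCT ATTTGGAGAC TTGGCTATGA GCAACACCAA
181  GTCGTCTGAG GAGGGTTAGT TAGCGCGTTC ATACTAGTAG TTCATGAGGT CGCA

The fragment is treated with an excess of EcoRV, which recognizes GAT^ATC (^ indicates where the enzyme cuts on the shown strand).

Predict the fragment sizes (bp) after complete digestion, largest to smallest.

EcoRV sites (GATATC) start at positions 54, 144.
EcoRV cuts after base 3 of each site, so after positions 56, 146.
Linear molecule, 2 cuts → 3 fragments:
  1–56 → 56 bp
  57–146 → 90 bp
  147–234 → 88 bp
Sorted largest to smallest: 90, 88, 56 bp.

90, 88, 56 bp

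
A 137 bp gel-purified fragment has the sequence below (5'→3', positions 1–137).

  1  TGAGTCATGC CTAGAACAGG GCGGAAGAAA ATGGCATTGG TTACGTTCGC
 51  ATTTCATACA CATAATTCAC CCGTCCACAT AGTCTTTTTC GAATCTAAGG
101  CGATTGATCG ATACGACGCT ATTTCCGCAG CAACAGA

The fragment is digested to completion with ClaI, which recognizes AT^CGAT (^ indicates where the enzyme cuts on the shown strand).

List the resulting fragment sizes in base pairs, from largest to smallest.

108, 29 bp

The ClaI site (ATCGAT) starts at position 107.
ClaI cuts after base 2 of each site, so after position 108.
Linear molecule, 1 cut → 2 fragments:
  1–108 → 108 bp
  109–137 → 29 bp
Sorted largest to smallest: 108, 29 bp.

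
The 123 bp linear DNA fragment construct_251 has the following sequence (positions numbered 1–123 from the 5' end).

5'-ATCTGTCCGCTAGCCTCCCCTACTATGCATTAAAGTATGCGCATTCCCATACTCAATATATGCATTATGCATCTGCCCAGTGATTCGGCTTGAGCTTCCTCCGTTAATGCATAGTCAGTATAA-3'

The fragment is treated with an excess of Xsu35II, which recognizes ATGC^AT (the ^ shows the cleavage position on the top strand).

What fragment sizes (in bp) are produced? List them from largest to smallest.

Xsu35II sites (ATGCAT) start at positions 25, 60, 67, 107.
Xsu35II cuts after base 4 of each site, so after positions 28, 63, 70, 110.
Linear molecule, 4 cuts → 5 fragments:
  1–28 → 28 bp
  29–63 → 35 bp
  64–70 → 7 bp
  71–110 → 40 bp
  111–123 → 13 bp
Sorted largest to smallest: 40, 35, 28, 13, 7 bp.

40, 35, 28, 13, 7 bp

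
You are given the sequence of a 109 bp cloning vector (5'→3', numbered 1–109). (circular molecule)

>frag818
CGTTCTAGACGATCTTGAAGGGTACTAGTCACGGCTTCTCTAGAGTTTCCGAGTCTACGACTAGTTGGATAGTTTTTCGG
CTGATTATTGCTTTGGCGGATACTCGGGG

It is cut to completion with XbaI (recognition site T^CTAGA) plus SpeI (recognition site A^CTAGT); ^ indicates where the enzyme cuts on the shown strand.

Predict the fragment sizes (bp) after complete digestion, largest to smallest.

53, 21, 20, 15 bp

XbaI sites (TCTAGA) start at positions 4, 39.
XbaI cuts after the first base of each site, so after positions 4, 39.
SpeI sites (ACTAGT) start at positions 24, 60.
SpeI cuts after the first base of each site, so after positions 24, 60.
Combined cut positions: 4, 24, 39, 60.
Circular molecule, 4 cuts → 4 fragments:
  5–24 → 20 bp
  25–39 → 15 bp
  40–60 → 21 bp
  61–109 then 1–4 → 49 + 4 = 53 bp
Sorted largest to smallest: 53, 21, 20, 15 bp.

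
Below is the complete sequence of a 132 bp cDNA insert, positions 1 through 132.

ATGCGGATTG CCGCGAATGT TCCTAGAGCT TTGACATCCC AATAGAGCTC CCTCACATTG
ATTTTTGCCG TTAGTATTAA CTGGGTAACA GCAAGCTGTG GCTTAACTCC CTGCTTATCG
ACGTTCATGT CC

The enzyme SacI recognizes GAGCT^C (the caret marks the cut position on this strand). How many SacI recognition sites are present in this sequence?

GAGCTC occurs starting at position 45.
SacI cuts at 1 site.

1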